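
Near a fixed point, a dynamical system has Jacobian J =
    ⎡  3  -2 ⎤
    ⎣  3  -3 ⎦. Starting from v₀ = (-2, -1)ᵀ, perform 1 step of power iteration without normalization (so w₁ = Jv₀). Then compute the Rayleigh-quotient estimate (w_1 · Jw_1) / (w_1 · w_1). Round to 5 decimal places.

w1 = Jv₀ = (-4, -3)
Jw1 = (-6, -3)
w1·Jw1 = (-4)·(-6) + (-3)·(-3) = 33; w1·w1 = (-4)·(-4) + (-3)·(-3) = 25
λ ≈ 33/25 = 1.32000

1.32000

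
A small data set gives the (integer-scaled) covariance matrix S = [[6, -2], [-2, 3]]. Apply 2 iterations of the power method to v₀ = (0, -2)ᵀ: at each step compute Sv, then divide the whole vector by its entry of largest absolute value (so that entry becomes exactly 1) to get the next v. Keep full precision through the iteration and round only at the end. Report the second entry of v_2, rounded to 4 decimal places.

-0.7222

Sv0 = (4.00000, -6.00000); divide by -6.00000 → v1 = (-0.66667, 1.00000)
Sv1 = (-6.00000, 4.33333); divide by -6.00000 → v2 = (1.00000, -0.72222)
Requested entry of v2: -26/36 = -0.7222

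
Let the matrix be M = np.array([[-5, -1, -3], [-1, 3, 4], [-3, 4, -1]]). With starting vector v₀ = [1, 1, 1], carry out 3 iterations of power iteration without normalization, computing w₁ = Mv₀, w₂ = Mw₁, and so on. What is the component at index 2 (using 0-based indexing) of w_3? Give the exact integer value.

w1 = Mv₀ = ((-5)·1 + (-1)·1 + (-3)·1; (-1)·1 + 3·1 + 4·1; (-3)·1 + 4·1 + (-1)·1) = (-9, 6, 0)
w2 = Mw1 = ((-5)·(-9) + (-1)·6 + (-3)·0; (-1)·(-9) + 3·6 + 4·0; (-3)·(-9) + 4·6 + (-1)·0) = (39, 27, 51)
w3 = Mw2 = (-375, 246, -60)
The requested component of w3 is -60.

-60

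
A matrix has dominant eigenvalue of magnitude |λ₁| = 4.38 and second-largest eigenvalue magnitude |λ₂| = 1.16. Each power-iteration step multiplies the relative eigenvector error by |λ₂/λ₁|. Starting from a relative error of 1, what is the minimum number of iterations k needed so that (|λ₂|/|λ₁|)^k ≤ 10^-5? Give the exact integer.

9

|λ₂/λ₁| = 1.16/4.38 = 0.26484
Need k ≥ ln(10^-5) / ln(0.26484) = -11.5129 / -1.3286 ≈ 8.665
Smallest integer k satisfying the bound: 9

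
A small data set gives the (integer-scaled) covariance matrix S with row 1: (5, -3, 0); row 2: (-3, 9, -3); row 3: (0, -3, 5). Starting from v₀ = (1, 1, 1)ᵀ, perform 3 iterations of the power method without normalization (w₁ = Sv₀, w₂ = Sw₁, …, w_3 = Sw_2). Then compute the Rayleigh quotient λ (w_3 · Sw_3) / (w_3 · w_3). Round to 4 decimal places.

w1 = Sv₀ = (5·1 + (-3)·1 + 0·1; (-3)·1 + 9·1 + (-3)·1; 0·1 + (-3)·1 + 5·1) = (2, 3, 2)
w2 = Sw1 = (5·2 + (-3)·3 + 0·2; (-3)·2 + 9·3 + (-3)·2; 0·2 + (-3)·3 + 5·2) = (1, 15, 1)
w3 = Sw2 = (-40, 129, -40)
Sw3 = (-587, 1401, -587)
w3·Sw3 = (-40)·(-587) + 129·1401 + (-40)·(-587) = 227689; w3·w3 = (-40)·(-40) + 129·129 + (-40)·(-40) = 19841
λ ≈ 227689/19841 = 11.4757

11.4757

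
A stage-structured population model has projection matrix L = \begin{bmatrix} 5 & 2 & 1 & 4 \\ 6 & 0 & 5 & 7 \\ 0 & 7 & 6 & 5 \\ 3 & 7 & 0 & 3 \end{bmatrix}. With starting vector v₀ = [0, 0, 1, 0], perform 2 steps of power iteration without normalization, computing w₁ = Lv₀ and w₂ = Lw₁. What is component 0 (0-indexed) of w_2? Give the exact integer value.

21

w1 = Lv₀ = (5·0 + 2·0 + 1·1 + 4·0; 6·0 + 0·0 + 5·1 + 7·0; 0·0 + 7·0 + 6·1 + 5·0; 3·0 + 7·0 + 0·1 + 3·0) = (1, 5, 6, 0)
w2 = Lw1 = (5·1 + 2·5 + 1·6 + 4·0; 6·1 + 0·5 + 5·6 + 7·0; 0·1 + 7·5 + 6·6 + 5·0; 3·1 + 7·5 + 0·6 + 3·0) = (21, 36, 71, 38)
The requested component of w2 is 21.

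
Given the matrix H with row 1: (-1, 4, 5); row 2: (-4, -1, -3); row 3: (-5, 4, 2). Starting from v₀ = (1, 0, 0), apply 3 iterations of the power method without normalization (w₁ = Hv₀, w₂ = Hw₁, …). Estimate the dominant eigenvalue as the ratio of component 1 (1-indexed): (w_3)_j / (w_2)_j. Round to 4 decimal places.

-0.6750

w1 = Hv₀ = ((-1)·1 + 4·0 + 5·0; (-4)·1 + (-1)·0 + (-3)·0; (-5)·1 + 4·0 + 2·0) = (-1, -4, -5)
w2 = Hw1 = ((-1)·(-1) + 4·(-4) + 5·(-5); (-4)·(-1) + (-1)·(-4) + (-3)·(-5); (-5)·(-1) + 4·(-4) + 2·(-5)) = (-40, 23, -21)
w3 = Hw2 = (27, 200, 250)
Ratio at component: 27 / -40 = -0.6750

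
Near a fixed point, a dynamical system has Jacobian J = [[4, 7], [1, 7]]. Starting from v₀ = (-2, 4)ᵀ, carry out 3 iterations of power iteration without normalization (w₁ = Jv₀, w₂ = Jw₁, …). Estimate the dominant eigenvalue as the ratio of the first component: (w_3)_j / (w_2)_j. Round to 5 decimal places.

9.39695

w1 = Jv₀ = (20, 26)
w2 = Jw1 = (262, 202)
w3 = Jw2 = (2462, 1676)
Ratio at component: 2462 / 262 = 9.39695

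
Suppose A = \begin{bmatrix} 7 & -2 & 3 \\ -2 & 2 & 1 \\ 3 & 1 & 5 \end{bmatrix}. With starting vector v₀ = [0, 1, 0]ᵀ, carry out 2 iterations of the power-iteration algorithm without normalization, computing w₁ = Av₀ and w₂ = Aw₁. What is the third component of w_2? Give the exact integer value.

1

w1 = Av₀ = (7·0 + (-2)·1 + 3·0; (-2)·0 + 2·1 + 1·0; 3·0 + 1·1 + 5·0) = (-2, 2, 1)
w2 = Aw1 = (7·(-2) + (-2)·2 + 3·1; (-2)·(-2) + 2·2 + 1·1; 3·(-2) + 1·2 + 5·1) = (-15, 9, 1)
The requested component of w2 is 1.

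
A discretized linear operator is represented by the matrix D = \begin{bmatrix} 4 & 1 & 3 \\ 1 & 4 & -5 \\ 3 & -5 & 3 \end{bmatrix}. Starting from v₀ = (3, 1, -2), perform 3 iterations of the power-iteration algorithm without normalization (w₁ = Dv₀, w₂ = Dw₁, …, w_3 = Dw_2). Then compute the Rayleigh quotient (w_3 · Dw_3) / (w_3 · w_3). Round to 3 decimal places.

w1 = Dv₀ = (7, 17, -2)
w2 = Dw1 = (39, 85, -70)
w3 = Dw2 = (31, 729, -518)
Dw3 = (-701, 5537, -5106)
w3·Dw3 = 31·(-701) + 729·5537 + (-518)·(-5106) = 6659650; w3·w3 = 31·31 + 729·729 + (-518)·(-518) = 800726
λ ≈ 6659650/800726 = 8.317

λ ≈ 8.317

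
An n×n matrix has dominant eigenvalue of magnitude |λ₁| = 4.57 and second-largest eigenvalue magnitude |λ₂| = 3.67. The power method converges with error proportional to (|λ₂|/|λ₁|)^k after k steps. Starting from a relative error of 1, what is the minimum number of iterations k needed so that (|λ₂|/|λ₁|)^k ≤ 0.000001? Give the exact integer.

|λ₂/λ₁| = 3.67/4.57 = 0.80306
Need k ≥ ln(0.000001) / ln(0.80306) = -13.8155 / -0.2193 ≈ 62.992
Smallest integer k satisfying the bound: 63

63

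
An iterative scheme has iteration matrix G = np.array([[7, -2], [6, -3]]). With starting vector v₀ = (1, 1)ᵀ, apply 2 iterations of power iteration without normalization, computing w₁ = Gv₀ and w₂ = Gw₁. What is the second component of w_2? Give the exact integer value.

w1 = Gv₀ = (5, 3)
w2 = Gw1 = (29, 21)
The requested component of w2 is 21.

21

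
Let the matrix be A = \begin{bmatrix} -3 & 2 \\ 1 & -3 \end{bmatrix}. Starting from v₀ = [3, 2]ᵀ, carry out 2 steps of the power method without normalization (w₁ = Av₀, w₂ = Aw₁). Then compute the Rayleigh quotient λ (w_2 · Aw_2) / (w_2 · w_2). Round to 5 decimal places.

w1 = Av₀ = ((-3)·3 + 2·2; 1·3 + (-3)·2) = (-5, -3)
w2 = Aw1 = ((-3)·(-5) + 2·(-3); 1·(-5) + (-3)·(-3)) = (9, 4)
Aw2 = (-19, -3)
w2·Aw2 = 9·(-19) + 4·(-3) = -183; w2·w2 = 9·9 + 4·4 = 97
λ ≈ -183/97 = -1.88660

λ ≈ -1.88660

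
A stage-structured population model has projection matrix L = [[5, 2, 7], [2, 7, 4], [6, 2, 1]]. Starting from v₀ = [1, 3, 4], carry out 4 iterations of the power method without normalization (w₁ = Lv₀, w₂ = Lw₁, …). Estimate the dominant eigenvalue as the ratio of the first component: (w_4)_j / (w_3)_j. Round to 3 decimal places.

11.781

w1 = Lv₀ = (5·1 + 2·3 + 7·4; 2·1 + 7·3 + 4·4; 6·1 + 2·3 + 1·4) = (39, 39, 16)
w2 = Lw1 = (5·39 + 2·39 + 7·16; 2·39 + 7·39 + 4·16; 6·39 + 2·39 + 1·16) = (385, 415, 328)
w3 = Lw2 = (5051, 4987, 3468)
w4 = Lw3 = (59505, 58883, 43748)
Ratio at component: 59505 / 5051 = 11.781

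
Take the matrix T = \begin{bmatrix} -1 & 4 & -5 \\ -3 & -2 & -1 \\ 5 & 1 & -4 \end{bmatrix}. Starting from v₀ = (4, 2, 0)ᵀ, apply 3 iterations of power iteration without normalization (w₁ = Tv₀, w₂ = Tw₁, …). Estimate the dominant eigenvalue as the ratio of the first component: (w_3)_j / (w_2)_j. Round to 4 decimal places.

-3.3146

w1 = Tv₀ = ((-1)·4 + 4·2 + (-5)·0; (-3)·4 + (-2)·2 + (-1)·0; 5·4 + 1·2 + (-4)·0) = (4, -16, 22)
w2 = Tw1 = ((-1)·4 + 4·(-16) + (-5)·22; (-3)·4 + (-2)·(-16) + (-1)·22; 5·4 + 1·(-16) + (-4)·22) = (-178, -2, -84)
w3 = Tw2 = (590, 622, -556)
Ratio at component: 590 / -178 = -3.3146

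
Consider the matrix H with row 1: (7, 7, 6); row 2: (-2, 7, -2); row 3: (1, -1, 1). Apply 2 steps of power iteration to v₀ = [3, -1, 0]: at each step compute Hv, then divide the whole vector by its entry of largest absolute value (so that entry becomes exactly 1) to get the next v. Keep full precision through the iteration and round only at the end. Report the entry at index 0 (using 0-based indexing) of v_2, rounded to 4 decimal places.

Hv0 = (14.00000, -13.00000, 4.00000); divide by 14.00000 → v1 = (1.00000, -0.92857, 0.28571)
Hv1 = (2.21429, -9.07143, 2.21429); divide by -9.07143 → v2 = (-0.24409, 1.00000, -0.24409)
Requested entry of v2: 31/-127 = -0.2441

-0.2441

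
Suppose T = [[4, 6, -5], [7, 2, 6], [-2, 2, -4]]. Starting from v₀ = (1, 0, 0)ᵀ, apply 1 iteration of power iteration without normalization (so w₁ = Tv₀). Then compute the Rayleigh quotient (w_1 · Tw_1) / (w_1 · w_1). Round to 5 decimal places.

λ ≈ 6.57971

w1 = Tv₀ = (4·1 + 6·0 + (-5)·0; 7·1 + 2·0 + 6·0; (-2)·1 + 2·0 + (-4)·0) = (4, 7, -2)
Tw1 = (68, 30, 14)
w1·Tw1 = 4·68 + 7·30 + (-2)·14 = 454; w1·w1 = 4·4 + 7·7 + (-2)·(-2) = 69
λ ≈ 454/69 = 6.57971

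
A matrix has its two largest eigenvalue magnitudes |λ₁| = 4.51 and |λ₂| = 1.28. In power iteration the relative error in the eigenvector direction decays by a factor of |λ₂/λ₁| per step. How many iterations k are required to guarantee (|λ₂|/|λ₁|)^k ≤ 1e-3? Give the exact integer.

|λ₂/λ₁| = 1.28/4.51 = 0.28381
Need k ≥ ln(1e-3) / ln(0.28381) = -6.9078 / -1.2594 ≈ 5.485
Smallest integer k satisfying the bound: 6

6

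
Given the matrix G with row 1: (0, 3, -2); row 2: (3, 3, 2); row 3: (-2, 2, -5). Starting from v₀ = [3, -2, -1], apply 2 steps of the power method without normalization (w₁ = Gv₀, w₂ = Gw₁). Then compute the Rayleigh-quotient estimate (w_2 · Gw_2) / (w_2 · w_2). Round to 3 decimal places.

λ ≈ -6.270

w1 = Gv₀ = (0·3 + 3·(-2) + (-2)·(-1); 3·3 + 3·(-2) + 2·(-1); (-2)·3 + 2·(-2) + (-5)·(-1)) = (-4, 1, -5)
w2 = Gw1 = (0·(-4) + 3·1 + (-2)·(-5); 3·(-4) + 3·1 + 2·(-5); (-2)·(-4) + 2·1 + (-5)·(-5)) = (13, -19, 35)
Gw2 = (-127, 52, -239)
w2·Gw2 = 13·(-127) + (-19)·52 + 35·(-239) = -11004; w2·w2 = 13·13 + (-19)·(-19) + 35·35 = 1755
λ ≈ -11004/1755 = -6.270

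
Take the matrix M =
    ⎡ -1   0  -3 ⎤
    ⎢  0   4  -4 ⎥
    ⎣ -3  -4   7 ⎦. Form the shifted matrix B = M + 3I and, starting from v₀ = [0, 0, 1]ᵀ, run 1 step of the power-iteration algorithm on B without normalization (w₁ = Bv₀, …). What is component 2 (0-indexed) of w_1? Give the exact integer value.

10

B = M + 3I has rows (2, 0, -3); (0, 7, -4); (-3, -4, 10)
w1 = Bv₀ = (-3, -4, 10)
Requested component of w1: 10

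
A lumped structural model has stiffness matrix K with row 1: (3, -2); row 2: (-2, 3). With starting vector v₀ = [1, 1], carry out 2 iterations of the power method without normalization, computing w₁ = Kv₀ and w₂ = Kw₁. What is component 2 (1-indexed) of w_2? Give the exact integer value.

1

w1 = Kv₀ = (1, 1)
w2 = Kw1 = (1, 1)
The requested component of w2 is 1.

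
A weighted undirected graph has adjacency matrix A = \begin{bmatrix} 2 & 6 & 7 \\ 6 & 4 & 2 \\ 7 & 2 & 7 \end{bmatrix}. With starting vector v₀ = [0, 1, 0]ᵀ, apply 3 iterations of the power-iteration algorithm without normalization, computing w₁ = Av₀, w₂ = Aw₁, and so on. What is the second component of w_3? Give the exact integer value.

652

w1 = Av₀ = (2·0 + 6·1 + 7·0; 6·0 + 4·1 + 2·0; 7·0 + 2·1 + 7·0) = (6, 4, 2)
w2 = Aw1 = (2·6 + 6·4 + 7·2; 6·6 + 4·4 + 2·2; 7·6 + 2·4 + 7·2) = (50, 56, 64)
w3 = Aw2 = (884, 652, 910)
The requested component of w3 is 652.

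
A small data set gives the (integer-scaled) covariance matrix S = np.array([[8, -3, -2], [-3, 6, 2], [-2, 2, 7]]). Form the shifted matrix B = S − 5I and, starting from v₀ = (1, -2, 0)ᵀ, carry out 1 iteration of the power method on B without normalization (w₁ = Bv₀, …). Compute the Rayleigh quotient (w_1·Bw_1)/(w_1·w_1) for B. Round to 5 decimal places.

B = S − 5I has rows (3, -3, -2); (-3, 1, 2); (-2, 2, 2)
w1 = Bv₀ = (3·1 + (-3)·(-2) + (-2)·0; (-3)·1 + 1·(-2) + 2·0; (-2)·1 + 2·(-2) + 2·0) = (9, -5, -6)
Bw1 = (54, -44, -40)
w1·Bw1 = 946; w1·w1 = 142; μ ≈ 946/142 = 6.66197

6.66197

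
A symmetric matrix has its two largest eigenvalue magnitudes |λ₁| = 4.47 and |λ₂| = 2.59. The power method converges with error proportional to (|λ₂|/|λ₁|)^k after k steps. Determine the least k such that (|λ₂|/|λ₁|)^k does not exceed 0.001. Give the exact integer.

13

|λ₂/λ₁| = 2.59/4.47 = 0.57942
Need k ≥ ln(0.001) / ln(0.57942) = -6.9078 / -0.5457 ≈ 12.658
Smallest integer k satisfying the bound: 13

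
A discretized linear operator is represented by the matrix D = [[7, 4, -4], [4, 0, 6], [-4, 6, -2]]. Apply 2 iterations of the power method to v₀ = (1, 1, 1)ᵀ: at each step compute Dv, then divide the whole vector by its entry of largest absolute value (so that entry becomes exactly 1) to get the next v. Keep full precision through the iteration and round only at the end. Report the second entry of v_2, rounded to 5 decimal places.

Dv0 = (7.000000, 10.000000, 0.000000); divide by 10.000000 → v1 = (0.700000, 1.000000, 0.000000)
Dv1 = (8.900000, 2.800000, 3.200000); divide by 8.900000 → v2 = (1.000000, 0.314607, 0.359551)
Requested entry of v2: 28/89 = 0.31461

0.31461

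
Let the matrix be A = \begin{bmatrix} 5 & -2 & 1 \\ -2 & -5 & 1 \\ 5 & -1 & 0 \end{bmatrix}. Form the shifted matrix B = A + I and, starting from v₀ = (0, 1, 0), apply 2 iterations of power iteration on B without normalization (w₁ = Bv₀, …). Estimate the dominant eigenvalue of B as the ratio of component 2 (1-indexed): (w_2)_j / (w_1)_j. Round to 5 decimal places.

B = A + I has rows (6, -2, 1); (-2, -4, 1); (5, -1, 1)
w1 = Bv₀ = (-2, -4, -1)
w2 = Bw1 = (-5, 19, -7)
Ratio: 19/-4 = -4.75000

-4.75000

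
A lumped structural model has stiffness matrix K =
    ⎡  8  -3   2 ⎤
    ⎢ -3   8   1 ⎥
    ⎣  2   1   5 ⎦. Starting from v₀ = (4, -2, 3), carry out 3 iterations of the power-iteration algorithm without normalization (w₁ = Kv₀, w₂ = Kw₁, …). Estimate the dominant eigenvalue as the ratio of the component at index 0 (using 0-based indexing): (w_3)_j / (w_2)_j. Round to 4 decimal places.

λ ≈ 10.7058

w1 = Kv₀ = (8·4 + (-3)·(-2) + 2·3; (-3)·4 + 8·(-2) + 1·3; 2·4 + 1·(-2) + 5·3) = (44, -25, 21)
w2 = Kw1 = (8·44 + (-3)·(-25) + 2·21; (-3)·44 + 8·(-25) + 1·21; 2·44 + 1·(-25) + 5·21) = (469, -311, 168)
w3 = Kw2 = (5021, -3727, 1467)
Ratio at component: 5021 / 469 = 10.7058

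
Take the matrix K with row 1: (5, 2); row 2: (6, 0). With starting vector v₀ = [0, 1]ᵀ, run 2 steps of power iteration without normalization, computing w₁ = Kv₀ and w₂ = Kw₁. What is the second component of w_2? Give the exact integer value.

12

w1 = Kv₀ = (2, 0)
w2 = Kw1 = (10, 12)
The requested component of w2 is 12.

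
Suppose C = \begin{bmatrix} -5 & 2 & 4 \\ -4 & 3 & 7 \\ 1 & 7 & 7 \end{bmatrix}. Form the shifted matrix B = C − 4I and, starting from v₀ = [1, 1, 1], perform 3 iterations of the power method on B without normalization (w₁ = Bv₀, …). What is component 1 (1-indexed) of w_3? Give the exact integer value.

-325

B = C − 4I has rows (-9, 2, 4); (-4, -1, 7); (1, 7, 3)
w1 = Bv₀ = (-3, 2, 11)
w2 = Bw1 = (75, 87, 44)
w3 = Bw2 = (-325, -79, 816)
Requested component of w3: -325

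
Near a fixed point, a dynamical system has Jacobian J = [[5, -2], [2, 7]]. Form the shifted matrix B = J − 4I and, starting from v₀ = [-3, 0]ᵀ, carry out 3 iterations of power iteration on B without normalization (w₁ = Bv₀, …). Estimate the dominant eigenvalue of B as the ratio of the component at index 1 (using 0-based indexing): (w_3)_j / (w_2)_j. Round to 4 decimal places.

B = J − 4I has rows (1, -2); (2, 3)
w1 = Bv₀ = (1·(-3) + (-2)·0; 2·(-3) + 3·0) = (-3, -6)
w2 = Bw1 = (1·(-3) + (-2)·(-6); 2·(-3) + 3·(-6)) = (9, -24)
w3 = Bw2 = (57, -54)
Ratio: -54/-24 = 2.2500

μ ≈ 2.2500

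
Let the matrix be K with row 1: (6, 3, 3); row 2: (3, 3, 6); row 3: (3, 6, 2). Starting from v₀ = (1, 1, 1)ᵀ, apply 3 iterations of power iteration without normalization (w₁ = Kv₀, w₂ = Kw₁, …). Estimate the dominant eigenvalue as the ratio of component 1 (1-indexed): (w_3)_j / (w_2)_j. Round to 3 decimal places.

w1 = Kv₀ = (6·1 + 3·1 + 3·1; 3·1 + 3·1 + 6·1; 3·1 + 6·1 + 2·1) = (12, 12, 11)
w2 = Kw1 = (6·12 + 3·12 + 3·11; 3·12 + 3·12 + 6·11; 3·12 + 6·12 + 2·11) = (141, 138, 130)
w3 = Kw2 = (1650, 1617, 1511)
Ratio at component: 1650 / 141 = 11.702

λ ≈ 11.702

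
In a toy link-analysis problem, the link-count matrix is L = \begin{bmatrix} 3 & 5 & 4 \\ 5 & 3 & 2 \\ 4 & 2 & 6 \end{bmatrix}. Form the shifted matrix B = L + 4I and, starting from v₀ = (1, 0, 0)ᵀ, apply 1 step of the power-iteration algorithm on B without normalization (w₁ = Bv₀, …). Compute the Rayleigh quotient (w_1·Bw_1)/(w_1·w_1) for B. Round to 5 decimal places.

B = L + 4I has rows (7, 5, 4); (5, 7, 2); (4, 2, 10)
w1 = Bv₀ = (7, 5, 4)
Bw1 = (90, 78, 78)
w1·Bw1 = 1332; w1·w1 = 90; μ ≈ 1332/90 = 14.80000

μ ≈ 14.80000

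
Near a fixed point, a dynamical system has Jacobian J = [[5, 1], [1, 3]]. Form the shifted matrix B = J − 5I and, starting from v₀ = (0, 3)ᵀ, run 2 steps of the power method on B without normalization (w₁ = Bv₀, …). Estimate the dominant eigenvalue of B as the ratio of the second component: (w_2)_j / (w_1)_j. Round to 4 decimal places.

μ ≈ -2.5000

B = J − 5I has rows (0, 1); (1, -2)
w1 = Bv₀ = (0·0 + 1·3; 1·0 + (-2)·3) = (3, -6)
w2 = Bw1 = (0·3 + 1·(-6); 1·3 + (-2)·(-6)) = (-6, 15)
Ratio: 15/-6 = -2.5000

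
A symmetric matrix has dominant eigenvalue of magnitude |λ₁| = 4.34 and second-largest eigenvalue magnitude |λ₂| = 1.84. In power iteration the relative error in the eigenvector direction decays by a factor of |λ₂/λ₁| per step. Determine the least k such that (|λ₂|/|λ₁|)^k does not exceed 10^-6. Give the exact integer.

|λ₂/λ₁| = 1.84/4.34 = 0.42396
Need k ≥ ln(10^-6) / ln(0.42396) = -13.8155 / -0.8581 ≈ 16.100
Smallest integer k satisfying the bound: 17

17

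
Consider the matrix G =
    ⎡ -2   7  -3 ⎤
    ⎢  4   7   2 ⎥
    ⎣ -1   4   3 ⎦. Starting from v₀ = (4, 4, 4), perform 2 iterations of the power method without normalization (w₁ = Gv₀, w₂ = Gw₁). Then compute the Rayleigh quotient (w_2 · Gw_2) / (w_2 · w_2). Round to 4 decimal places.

9.2770

w1 = Gv₀ = (8, 52, 24)
w2 = Gw1 = (276, 444, 272)
Gw2 = (1740, 4756, 2316)
w2·Gw2 = 276·1740 + 444·4756 + 272·2316 = 3221856; w2·w2 = 276·276 + 444·444 + 272·272 = 347296
λ ≈ 3221856/347296 = 9.2770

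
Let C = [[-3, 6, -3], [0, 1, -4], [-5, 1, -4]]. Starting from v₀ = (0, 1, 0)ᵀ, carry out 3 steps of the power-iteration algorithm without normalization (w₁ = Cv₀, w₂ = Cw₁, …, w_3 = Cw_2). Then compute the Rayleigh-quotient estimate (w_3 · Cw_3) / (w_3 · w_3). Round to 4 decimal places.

λ ≈ -5.1867

w1 = Cv₀ = (6, 1, 1)
w2 = Cw1 = (-15, -3, -33)
w3 = Cw2 = (126, 129, 204)
Cw3 = (-216, -687, -1317)
w3·Cw3 = 126·(-216) + 129·(-687) + 204·(-1317) = -384507; w3·w3 = 126·126 + 129·129 + 204·204 = 74133
λ ≈ -384507/74133 = -5.1867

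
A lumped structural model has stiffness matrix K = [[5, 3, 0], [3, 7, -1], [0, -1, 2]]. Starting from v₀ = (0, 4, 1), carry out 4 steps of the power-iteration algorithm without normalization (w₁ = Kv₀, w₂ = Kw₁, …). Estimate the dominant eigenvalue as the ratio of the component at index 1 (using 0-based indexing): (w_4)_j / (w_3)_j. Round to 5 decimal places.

9.17670

w1 = Kv₀ = (5·0 + 3·4 + 0·1; 3·0 + 7·4 + (-1)·1; 0·0 + (-1)·4 + 2·1) = (12, 27, -2)
w2 = Kw1 = (5·12 + 3·27 + 0·(-2); 3·12 + 7·27 + (-1)·(-2); 0·12 + (-1)·27 + 2·(-2)) = (141, 227, -31)
w3 = Kw2 = (1386, 2043, -289)
w4 = Kw3 = (13059, 18748, -2621)
Ratio at component: 18748 / 2043 = 9.17670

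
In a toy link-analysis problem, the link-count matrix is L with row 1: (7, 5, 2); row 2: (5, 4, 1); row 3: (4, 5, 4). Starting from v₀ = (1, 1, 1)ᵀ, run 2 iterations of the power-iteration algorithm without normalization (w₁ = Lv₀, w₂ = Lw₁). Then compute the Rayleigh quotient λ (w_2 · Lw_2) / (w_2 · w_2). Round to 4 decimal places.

w1 = Lv₀ = (7·1 + 5·1 + 2·1; 5·1 + 4·1 + 1·1; 4·1 + 5·1 + 4·1) = (14, 10, 13)
w2 = Lw1 = (7·14 + 5·10 + 2·13; 5·14 + 4·10 + 1·13; 4·14 + 5·10 + 4·13) = (174, 123, 158)
Lw2 = (2149, 1520, 1943)
w2·Lw2 = 174·2149 + 123·1520 + 158·1943 = 867880; w2·w2 = 174·174 + 123·123 + 158·158 = 70369
λ ≈ 867880/70369 = 12.3333

12.3333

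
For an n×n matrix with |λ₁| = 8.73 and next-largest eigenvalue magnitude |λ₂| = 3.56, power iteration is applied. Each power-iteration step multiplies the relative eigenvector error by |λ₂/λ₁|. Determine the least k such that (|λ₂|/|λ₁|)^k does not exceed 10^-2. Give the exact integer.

6

|λ₂/λ₁| = 3.56/8.73 = 0.40779
Need k ≥ ln(10^-2) / ln(0.40779) = -4.6052 / -0.8970 ≈ 5.134
Smallest integer k satisfying the bound: 6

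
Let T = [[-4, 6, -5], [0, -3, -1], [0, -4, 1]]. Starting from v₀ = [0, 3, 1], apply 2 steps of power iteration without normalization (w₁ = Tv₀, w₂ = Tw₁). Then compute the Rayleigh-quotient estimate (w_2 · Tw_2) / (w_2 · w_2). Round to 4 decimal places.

w1 = Tv₀ = ((-4)·0 + 6·3 + (-5)·1; 0·0 + (-3)·3 + (-1)·1; 0·0 + (-4)·3 + 1·1) = (13, -10, -11)
w2 = Tw1 = ((-4)·13 + 6·(-10) + (-5)·(-11); 0·13 + (-3)·(-10) + (-1)·(-11); 0·13 + (-4)·(-10) + 1·(-11)) = (-57, 41, 29)
Tw2 = (329, -152, -135)
w2·Tw2 = (-57)·329 + 41·(-152) + 29·(-135) = -28900; w2·w2 = (-57)·(-57) + 41·41 + 29·29 = 5771
λ ≈ -28900/5771 = -5.0078

λ ≈ -5.0078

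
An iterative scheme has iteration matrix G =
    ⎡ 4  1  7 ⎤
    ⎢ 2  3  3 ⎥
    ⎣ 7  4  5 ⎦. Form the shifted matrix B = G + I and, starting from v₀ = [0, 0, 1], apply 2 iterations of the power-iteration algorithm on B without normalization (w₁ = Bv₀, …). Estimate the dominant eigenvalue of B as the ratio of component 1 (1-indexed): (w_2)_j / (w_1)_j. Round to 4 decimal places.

B = G + I has rows (5, 1, 7); (2, 4, 3); (7, 4, 6)
w1 = Bv₀ = (5·0 + 1·0 + 7·1; 2·0 + 4·0 + 3·1; 7·0 + 4·0 + 6·1) = (7, 3, 6)
w2 = Bw1 = (5·7 + 1·3 + 7·6; 2·7 + 4·3 + 3·6; 7·7 + 4·3 + 6·6) = (80, 44, 97)
Ratio: 80/7 = 11.4286

μ ≈ 11.4286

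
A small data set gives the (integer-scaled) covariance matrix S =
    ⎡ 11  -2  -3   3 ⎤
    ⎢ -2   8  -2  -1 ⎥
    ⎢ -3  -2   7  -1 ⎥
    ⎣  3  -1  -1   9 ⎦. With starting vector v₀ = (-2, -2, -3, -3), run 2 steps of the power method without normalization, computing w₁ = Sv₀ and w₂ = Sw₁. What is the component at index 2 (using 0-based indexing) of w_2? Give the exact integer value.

w1 = Sv₀ = (11·(-2) + (-2)·(-2) + (-3)·(-3) + 3·(-3); (-2)·(-2) + 8·(-2) + (-2)·(-3) + (-1)·(-3); (-3)·(-2) + (-2)·(-2) + 7·(-3) + (-1)·(-3); 3·(-2) + (-1)·(-2) + (-1)·(-3) + 9·(-3)) = (-18, -3, -8, -28)
w2 = Sw1 = (11·(-18) + (-2)·(-3) + (-3)·(-8) + 3·(-28); (-2)·(-18) + 8·(-3) + (-2)·(-8) + (-1)·(-28); (-3)·(-18) + (-2)·(-3) + 7·(-8) + (-1)·(-28); 3·(-18) + (-1)·(-3) + (-1)·(-8) + 9·(-28)) = (-252, 56, 32, -295)
The requested component of w2 is 32.

32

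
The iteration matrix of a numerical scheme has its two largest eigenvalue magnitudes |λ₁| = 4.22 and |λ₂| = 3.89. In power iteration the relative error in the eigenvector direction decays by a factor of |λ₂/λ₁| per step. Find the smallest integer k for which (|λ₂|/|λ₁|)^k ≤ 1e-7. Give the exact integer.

198

|λ₂/λ₁| = 3.89/4.22 = 0.92180
Need k ≥ ln(1e-7) / ln(0.92180) = -16.1181 / -0.0814 ≈ 197.948
Smallest integer k satisfying the bound: 198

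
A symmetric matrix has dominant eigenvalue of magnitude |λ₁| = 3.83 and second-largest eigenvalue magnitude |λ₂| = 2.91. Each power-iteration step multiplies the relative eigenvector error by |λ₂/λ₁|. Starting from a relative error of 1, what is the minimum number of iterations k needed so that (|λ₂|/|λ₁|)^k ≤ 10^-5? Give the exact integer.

|λ₂/λ₁| = 2.91/3.83 = 0.75979
Need k ≥ ln(10^-5) / ln(0.75979) = -11.5129 / -0.2747 ≈ 41.909
Smallest integer k satisfying the bound: 42

42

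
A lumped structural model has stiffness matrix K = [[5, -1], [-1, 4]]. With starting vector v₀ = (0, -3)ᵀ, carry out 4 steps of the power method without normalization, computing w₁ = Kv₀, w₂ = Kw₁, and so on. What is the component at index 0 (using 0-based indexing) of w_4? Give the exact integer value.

w1 = Kv₀ = (3, -12)
w2 = Kw1 = (27, -51)
w3 = Kw2 = (186, -231)
w4 = Kw3 = (1161, -1110)
The requested component of w4 is 1161.

1161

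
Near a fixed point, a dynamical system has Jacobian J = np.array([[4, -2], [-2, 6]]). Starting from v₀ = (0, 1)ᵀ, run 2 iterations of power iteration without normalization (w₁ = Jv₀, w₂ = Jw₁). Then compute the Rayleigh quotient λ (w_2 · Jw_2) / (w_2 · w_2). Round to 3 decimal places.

7.200

w1 = Jv₀ = (4·0 + (-2)·1; (-2)·0 + 6·1) = (-2, 6)
w2 = Jw1 = (4·(-2) + (-2)·6; (-2)·(-2) + 6·6) = (-20, 40)
Jw2 = (-160, 280)
w2·Jw2 = (-20)·(-160) + 40·280 = 14400; w2·w2 = (-20)·(-20) + 40·40 = 2000
λ ≈ 14400/2000 = 7.200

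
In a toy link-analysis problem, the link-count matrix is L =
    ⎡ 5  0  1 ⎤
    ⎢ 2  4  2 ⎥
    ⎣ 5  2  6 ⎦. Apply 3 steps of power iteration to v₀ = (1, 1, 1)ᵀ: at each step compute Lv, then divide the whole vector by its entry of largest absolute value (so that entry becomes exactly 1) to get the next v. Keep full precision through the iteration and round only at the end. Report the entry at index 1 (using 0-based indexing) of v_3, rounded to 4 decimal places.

0.5587

Lv0 = (6.00000, 8.00000, 13.00000); divide by 13.00000 → v1 = (0.46154, 0.61538, 1.00000)
Lv1 = (3.30769, 5.38462, 9.53846); divide by 9.53846 → v2 = (0.34677, 0.56452, 1.00000)
Lv2 = (2.73387, 4.95161, 8.86290); divide by 8.86290 → v3 = (0.30846, 0.55869, 1.00000)
Requested entry of v3: 614/1099 = 0.5587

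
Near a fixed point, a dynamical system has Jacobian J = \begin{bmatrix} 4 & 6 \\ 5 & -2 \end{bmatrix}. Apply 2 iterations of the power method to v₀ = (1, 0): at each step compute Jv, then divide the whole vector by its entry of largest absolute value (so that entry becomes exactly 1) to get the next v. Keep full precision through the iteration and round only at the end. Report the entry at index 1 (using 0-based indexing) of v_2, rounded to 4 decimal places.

Jv0 = (4.00000, 5.00000); divide by 5.00000 → v1 = (0.80000, 1.00000)
Jv1 = (9.20000, 2.00000); divide by 9.20000 → v2 = (1.00000, 0.21739)
Requested entry of v2: 10/46 = 0.2174

0.2174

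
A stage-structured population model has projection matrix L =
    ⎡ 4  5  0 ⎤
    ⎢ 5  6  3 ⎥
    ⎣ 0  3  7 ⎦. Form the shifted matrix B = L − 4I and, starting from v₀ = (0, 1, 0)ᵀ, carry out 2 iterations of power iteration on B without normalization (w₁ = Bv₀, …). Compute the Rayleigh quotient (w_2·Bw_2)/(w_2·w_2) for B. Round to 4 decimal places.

B = L − 4I has rows (0, 5, 0); (5, 2, 3); (0, 3, 3)
w1 = Bv₀ = (0·0 + 5·1 + 0·0; 5·0 + 2·1 + 3·0; 0·0 + 3·1 + 3·0) = (5, 2, 3)
w2 = Bw1 = (0·5 + 5·2 + 0·3; 5·5 + 2·2 + 3·3; 0·5 + 3·2 + 3·3) = (10, 38, 15)
Bw2 = (190, 171, 159)
w2·Bw2 = 10783; w2·w2 = 1769; μ ≈ 10783/1769 = 6.0955

6.0955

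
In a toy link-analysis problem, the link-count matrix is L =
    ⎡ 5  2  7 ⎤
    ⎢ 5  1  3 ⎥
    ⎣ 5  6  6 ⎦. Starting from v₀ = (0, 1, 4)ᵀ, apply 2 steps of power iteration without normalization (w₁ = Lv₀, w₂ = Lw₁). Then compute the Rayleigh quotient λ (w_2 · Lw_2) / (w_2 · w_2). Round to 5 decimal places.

λ ≈ 13.99390

w1 = Lv₀ = (30, 13, 30)
w2 = Lw1 = (386, 253, 408)
Lw2 = (5292, 3407, 5896)
w2·Lw2 = 386·5292 + 253·3407 + 408·5896 = 5310251; w2·w2 = 386·386 + 253·253 + 408·408 = 379469
λ ≈ 5310251/379469 = 13.99390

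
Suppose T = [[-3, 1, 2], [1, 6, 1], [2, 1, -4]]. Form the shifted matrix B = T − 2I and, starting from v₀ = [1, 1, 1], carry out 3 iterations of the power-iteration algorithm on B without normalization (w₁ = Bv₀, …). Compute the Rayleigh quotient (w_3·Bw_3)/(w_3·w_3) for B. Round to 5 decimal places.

B = T − 2I has rows (-5, 1, 2); (1, 4, 1); (2, 1, -6)
w1 = Bv₀ = (-2, 6, -3)
w2 = Bw1 = (10, 19, 20)
w3 = Bw2 = (9, 106, -81)
Bw3 = (-101, 352, 610)
w3·Bw3 = -13007; w3·w3 = 17878; μ ≈ -13007/17878 = -0.72754

-0.72754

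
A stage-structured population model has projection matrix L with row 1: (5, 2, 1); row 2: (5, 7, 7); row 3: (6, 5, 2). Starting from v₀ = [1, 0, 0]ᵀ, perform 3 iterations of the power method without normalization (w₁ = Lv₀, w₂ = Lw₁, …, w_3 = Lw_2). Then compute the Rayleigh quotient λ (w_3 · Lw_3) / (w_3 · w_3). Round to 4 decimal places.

w1 = Lv₀ = (5·1 + 2·0 + 1·0; 5·1 + 7·0 + 7·0; 6·1 + 5·0 + 2·0) = (5, 5, 6)
w2 = Lw1 = (5·5 + 2·5 + 1·6; 5·5 + 7·5 + 7·6; 6·5 + 5·5 + 2·6) = (41, 102, 67)
w3 = Lw2 = (476, 1388, 890)
Lw3 = (6046, 18326, 11576)
w3·Lw3 = 476·6046 + 1388·18326 + 890·11576 = 38617024; w3·w3 = 476·476 + 1388·1388 + 890·890 = 2945220
λ ≈ 38617024/2945220 = 13.1118

λ ≈ 13.1118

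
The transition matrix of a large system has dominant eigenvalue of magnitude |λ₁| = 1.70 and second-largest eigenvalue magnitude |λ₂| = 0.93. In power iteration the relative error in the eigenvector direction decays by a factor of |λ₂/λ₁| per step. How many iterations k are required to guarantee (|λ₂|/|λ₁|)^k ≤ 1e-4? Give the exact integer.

|λ₂/λ₁| = 0.93/1.70 = 0.54706
Need k ≥ ln(1e-4) / ln(0.54706) = -9.2103 / -0.6032 ≈ 15.269
Smallest integer k satisfying the bound: 16

16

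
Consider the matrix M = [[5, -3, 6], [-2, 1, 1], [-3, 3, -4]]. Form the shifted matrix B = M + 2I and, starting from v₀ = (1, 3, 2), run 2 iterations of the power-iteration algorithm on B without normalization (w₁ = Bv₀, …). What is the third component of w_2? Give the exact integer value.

-7

B = M + 2I has rows (7, -3, 6); (-2, 3, 1); (-3, 3, -2)
w1 = Bv₀ = (7·1 + (-3)·3 + 6·2; (-2)·1 + 3·3 + 1·2; (-3)·1 + 3·3 + (-2)·2) = (10, 9, 2)
w2 = Bw1 = (7·10 + (-3)·9 + 6·2; (-2)·10 + 3·9 + 1·2; (-3)·10 + 3·9 + (-2)·2) = (55, 9, -7)
Requested component of w2: -7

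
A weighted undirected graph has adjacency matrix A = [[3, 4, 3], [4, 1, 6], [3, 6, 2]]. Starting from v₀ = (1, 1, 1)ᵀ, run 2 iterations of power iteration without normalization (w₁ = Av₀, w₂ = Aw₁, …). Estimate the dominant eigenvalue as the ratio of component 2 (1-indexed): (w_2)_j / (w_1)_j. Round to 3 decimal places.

w1 = Av₀ = (3·1 + 4·1 + 3·1; 4·1 + 1·1 + 6·1; 3·1 + 6·1 + 2·1) = (10, 11, 11)
w2 = Aw1 = (3·10 + 4·11 + 3·11; 4·10 + 1·11 + 6·11; 3·10 + 6·11 + 2·11) = (107, 117, 118)
Ratio at component: 117 / 11 = 10.636

10.636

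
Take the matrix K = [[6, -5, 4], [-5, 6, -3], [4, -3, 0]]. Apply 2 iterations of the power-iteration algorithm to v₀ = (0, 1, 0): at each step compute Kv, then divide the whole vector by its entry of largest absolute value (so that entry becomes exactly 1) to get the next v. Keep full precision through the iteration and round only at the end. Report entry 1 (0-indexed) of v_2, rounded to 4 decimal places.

Kv0 = (-5.00000, 6.00000, -3.00000); divide by 6.00000 → v1 = (-0.83333, 1.00000, -0.50000)
Kv1 = (-12.00000, 11.66667, -6.33333); divide by -12.00000 → v2 = (1.00000, -0.97222, 0.52778)
Requested entry of v2: 70/-72 = -0.9722

-0.9722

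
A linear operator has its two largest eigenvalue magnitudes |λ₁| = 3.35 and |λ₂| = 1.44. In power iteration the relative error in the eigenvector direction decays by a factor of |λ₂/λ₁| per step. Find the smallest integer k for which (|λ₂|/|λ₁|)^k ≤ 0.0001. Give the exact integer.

|λ₂/λ₁| = 1.44/3.35 = 0.42985
Need k ≥ ln(0.0001) / ln(0.42985) = -9.2103 / -0.8443 ≈ 10.909
Smallest integer k satisfying the bound: 11

11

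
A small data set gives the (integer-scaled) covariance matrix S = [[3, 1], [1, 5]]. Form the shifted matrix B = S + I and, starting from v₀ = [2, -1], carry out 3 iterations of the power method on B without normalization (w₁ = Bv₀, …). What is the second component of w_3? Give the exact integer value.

-78

B = S + I has rows (4, 1); (1, 6)
w1 = Bv₀ = (4·2 + 1·(-1); 1·2 + 6·(-1)) = (7, -4)
w2 = Bw1 = (4·7 + 1·(-4); 1·7 + 6·(-4)) = (24, -17)
w3 = Bw2 = (79, -78)
Requested component of w3: -78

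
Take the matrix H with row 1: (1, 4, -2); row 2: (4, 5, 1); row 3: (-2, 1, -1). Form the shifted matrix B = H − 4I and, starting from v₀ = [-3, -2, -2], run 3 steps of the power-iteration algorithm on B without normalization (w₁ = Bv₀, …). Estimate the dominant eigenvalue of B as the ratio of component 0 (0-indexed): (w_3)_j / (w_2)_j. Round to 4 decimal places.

-5.4673

B = H − 4I has rows (-3, 4, -2); (4, 1, 1); (-2, 1, -5)
w1 = Bv₀ = (5, -16, 14)
w2 = Bw1 = (-107, 18, -96)
w3 = Bw2 = (585, -506, 712)
Ratio: 585/-107 = -5.4673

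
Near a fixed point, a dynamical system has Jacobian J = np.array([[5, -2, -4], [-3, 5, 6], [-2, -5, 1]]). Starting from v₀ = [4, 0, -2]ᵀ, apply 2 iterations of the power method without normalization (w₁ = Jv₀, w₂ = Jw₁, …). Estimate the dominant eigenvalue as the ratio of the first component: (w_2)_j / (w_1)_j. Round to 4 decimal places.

8.1429

w1 = Jv₀ = (28, -24, -10)
w2 = Jw1 = (228, -264, 54)
Ratio at component: 228 / 28 = 8.1429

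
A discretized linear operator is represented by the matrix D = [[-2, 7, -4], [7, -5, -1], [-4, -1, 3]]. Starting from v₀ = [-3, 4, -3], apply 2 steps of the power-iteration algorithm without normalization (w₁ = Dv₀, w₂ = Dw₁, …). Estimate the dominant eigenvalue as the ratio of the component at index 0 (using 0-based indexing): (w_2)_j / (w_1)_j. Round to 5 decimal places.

λ ≈ -7.69565

w1 = Dv₀ = ((-2)·(-3) + 7·4 + (-4)·(-3); 7·(-3) + (-5)·4 + (-1)·(-3); (-4)·(-3) + (-1)·4 + 3·(-3)) = (46, -38, -1)
w2 = Dw1 = ((-2)·46 + 7·(-38) + (-4)·(-1); 7·46 + (-5)·(-38) + (-1)·(-1); (-4)·46 + (-1)·(-38) + 3·(-1)) = (-354, 513, -149)
Ratio at component: -354 / 46 = -7.69565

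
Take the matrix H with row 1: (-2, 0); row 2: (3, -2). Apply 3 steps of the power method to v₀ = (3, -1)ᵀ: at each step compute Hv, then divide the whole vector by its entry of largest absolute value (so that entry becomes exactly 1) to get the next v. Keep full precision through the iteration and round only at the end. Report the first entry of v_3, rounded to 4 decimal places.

-0.2069

Hv0 = (-6.00000, 11.00000); divide by 11.00000 → v1 = (-0.54545, 1.00000)
Hv1 = (1.09091, -3.63636); divide by -3.63636 → v2 = (-0.30000, 1.00000)
Hv2 = (0.60000, -2.90000); divide by -2.90000 → v3 = (-0.20690, 1.00000)
Requested entry of v3: -24/116 = -0.2069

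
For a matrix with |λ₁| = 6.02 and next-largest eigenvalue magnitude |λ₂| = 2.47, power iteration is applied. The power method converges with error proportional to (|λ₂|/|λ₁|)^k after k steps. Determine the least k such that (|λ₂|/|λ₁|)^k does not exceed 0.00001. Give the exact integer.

|λ₂/λ₁| = 2.47/6.02 = 0.41030
Need k ≥ ln(0.00001) / ln(0.41030) = -11.5129 / -0.8909 ≈ 12.923
Smallest integer k satisfying the bound: 13

13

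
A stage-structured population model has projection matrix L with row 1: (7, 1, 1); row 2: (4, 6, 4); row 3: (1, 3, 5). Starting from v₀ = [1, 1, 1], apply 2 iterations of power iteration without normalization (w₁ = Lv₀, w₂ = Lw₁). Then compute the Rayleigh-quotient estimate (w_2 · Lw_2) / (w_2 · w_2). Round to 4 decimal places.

w1 = Lv₀ = (9, 14, 9)
w2 = Lw1 = (86, 156, 96)
Lw2 = (854, 1664, 1034)
w2·Lw2 = 86·854 + 156·1664 + 96·1034 = 432292; w2·w2 = 86·86 + 156·156 + 96·96 = 40948
λ ≈ 432292/40948 = 10.5571

10.5571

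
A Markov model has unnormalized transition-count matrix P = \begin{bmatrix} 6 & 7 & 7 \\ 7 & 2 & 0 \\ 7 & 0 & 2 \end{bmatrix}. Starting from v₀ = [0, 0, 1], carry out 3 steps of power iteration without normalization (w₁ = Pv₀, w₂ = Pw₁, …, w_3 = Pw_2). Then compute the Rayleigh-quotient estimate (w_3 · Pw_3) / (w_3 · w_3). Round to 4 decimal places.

13.9034

w1 = Pv₀ = (7, 0, 2)
w2 = Pw1 = (56, 49, 53)
w3 = Pw2 = (1050, 490, 498)
Pw3 = (13216, 8330, 8346)
w3·Pw3 = 1050·13216 + 490·8330 + 498·8346 = 22114808; w3·w3 = 1050·1050 + 490·490 + 498·498 = 1590604
λ ≈ 22114808/1590604 = 13.9034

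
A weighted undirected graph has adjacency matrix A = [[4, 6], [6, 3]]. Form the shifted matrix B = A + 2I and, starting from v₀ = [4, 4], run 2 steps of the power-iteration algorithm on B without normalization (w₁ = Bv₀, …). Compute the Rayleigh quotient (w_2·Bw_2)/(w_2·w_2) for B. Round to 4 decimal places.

B = A + 2I has rows (6, 6); (6, 5)
w1 = Bv₀ = (6·4 + 6·4; 6·4 + 5·4) = (48, 44)
w2 = Bw1 = (6·48 + 6·44; 6·48 + 5·44) = (552, 508)
Bw2 = (6360, 5852)
w2·Bw2 = 6483536; w2·w2 = 562768; μ ≈ 6483536/562768 = 11.5208

μ ≈ 11.5208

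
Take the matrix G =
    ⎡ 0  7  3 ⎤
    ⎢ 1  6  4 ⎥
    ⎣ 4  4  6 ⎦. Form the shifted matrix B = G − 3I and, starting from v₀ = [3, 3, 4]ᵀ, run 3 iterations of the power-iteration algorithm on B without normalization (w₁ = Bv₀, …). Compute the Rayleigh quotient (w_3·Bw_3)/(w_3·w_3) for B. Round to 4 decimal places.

B = G − 3I has rows (-3, 7, 3); (1, 3, 4); (4, 4, 3)
w1 = Bv₀ = (24, 28, 36)
w2 = Bw1 = (232, 252, 316)
w3 = Bw2 = (2016, 2252, 2884)
Bw3 = (18368, 20308, 25724)
w3·Bw3 = 156951520; w3·w3 = 17453216; μ ≈ 156951520/17453216 = 8.9927

8.9927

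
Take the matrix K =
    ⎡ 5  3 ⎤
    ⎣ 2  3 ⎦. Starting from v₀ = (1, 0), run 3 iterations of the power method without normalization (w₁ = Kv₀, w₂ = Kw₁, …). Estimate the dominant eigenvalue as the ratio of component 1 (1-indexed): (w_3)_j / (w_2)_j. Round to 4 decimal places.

w1 = Kv₀ = (5, 2)
w2 = Kw1 = (31, 16)
w3 = Kw2 = (203, 110)
Ratio at component: 203 / 31 = 6.5484

λ ≈ 6.5484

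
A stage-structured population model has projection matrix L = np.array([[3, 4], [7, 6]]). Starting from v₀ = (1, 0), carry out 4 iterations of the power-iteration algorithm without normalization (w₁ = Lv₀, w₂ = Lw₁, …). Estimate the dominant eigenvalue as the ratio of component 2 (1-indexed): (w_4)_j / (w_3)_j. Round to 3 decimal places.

w1 = Lv₀ = (3, 7)
w2 = Lw1 = (37, 63)
w3 = Lw2 = (363, 637)
w4 = Lw3 = (3637, 6363)
Ratio at component: 6363 / 637 = 9.989

9.989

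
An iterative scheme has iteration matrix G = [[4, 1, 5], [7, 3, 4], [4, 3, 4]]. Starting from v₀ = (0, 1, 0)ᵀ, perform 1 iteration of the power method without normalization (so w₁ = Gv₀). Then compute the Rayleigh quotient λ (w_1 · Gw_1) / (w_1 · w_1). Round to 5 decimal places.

w1 = Gv₀ = (4·0 + 1·1 + 5·0; 7·0 + 3·1 + 4·0; 4·0 + 3·1 + 4·0) = (1, 3, 3)
Gw1 = (22, 28, 25)
w1·Gw1 = 1·22 + 3·28 + 3·25 = 181; w1·w1 = 1·1 + 3·3 + 3·3 = 19
λ ≈ 181/19 = 9.52632

λ ≈ 9.52632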